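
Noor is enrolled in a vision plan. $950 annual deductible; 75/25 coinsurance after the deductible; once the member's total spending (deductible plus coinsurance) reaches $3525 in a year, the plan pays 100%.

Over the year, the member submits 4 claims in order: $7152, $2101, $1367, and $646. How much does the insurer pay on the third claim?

Claim 1 — $7152: $950 to deductible, leaving $6202; member's 25% is $1550.50. Cost to member: $2500.50. OOP to date $2500.50. Plan pays $7152 − $2500.50 = $4651.50.
Claim 2 — $2101: deductible already satisfied, so member's share is 25% × $2101 = $525.25. Cost to member: $525.25. OOP to date $3025.75. Plan pays $2101 − $525.25 = $1575.75.
Claim 3 — $1367: deductible already satisfied, so member's share is 25% × $1367 = $341.75. Member pays $341.75; OOP now $3367.50. Plan pays $1367 − $341.75 = $1025.25.

$1025.25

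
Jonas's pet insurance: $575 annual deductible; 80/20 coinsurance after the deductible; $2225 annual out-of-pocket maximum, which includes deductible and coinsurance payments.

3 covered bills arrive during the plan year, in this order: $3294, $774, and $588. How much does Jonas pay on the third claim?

Claim 1 — $3294: $575 to deductible, leaving $2719; owner's 20% is $543.80. Owner pays $1118.80; OOP now $1118.80.
Claim 2 — $774: deductible met; 20% of $774 = $154.80. Owner owes $154.80 (running OOP $1273.60).
Claim 3 — $588: deductible met; 20% of $588 = $117.60. Owner pays $117.60; OOP now $1391.20.

$117.60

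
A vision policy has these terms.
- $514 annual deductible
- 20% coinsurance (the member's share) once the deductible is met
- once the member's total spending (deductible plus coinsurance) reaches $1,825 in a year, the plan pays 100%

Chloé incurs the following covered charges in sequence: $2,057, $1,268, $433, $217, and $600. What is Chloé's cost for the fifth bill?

$120

Claim 1 — $2,057: $514 finishes the deductible; $1,543 goes to coinsurance; 20% of $1,543 = $308.60. Member pays $822.60; OOP now $822.60.
Claim 2 — $1,268: 20% coinsurance on $1,268 = $253.60. Member owes $253.60 (running OOP $1,076.20).
Claim 3 — $433: deductible already satisfied, so member's share is 20% × $433 = $86.60. Member pays $86.60; OOP now $1,162.80.
Claim 4 — $217: 20% coinsurance on $217 = $43.40. Cost to member: $43.40. OOP to date $1,206.20.
Claim 5 — $600: 20% coinsurance on $600 = $120. Member pays $120; OOP now $1,326.20.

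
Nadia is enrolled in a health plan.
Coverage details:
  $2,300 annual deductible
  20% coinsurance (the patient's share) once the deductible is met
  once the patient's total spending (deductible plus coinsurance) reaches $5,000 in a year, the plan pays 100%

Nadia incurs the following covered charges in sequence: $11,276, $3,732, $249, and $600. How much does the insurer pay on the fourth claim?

$491.40

Claim 1 ($11,276): $2,300 finishes the deductible; $8,976 goes to coinsurance; 20% of $8,976 = $1,795.20. Patient owes $4,095.20 (running OOP $4,095.20). Plan pays $11,276 − $4,095.20 = $7,180.80.
Claim 2 ($3,732): deductible met; 20% of $3,732 = $746.40. Cost to patient: $746.40. OOP to date $4,841.60. Plan pays $3,732 − $746.40 = $2,985.60.
Claim 3 ($249): deductible met; 20% of $249 = $49.80. Patient owes $49.80 (running OOP $4,891.40). Plan pays $249 − $49.80 = $199.20.
Claim 4 ($600): deductible already satisfied, so patient's share is 20% × $600 = $120. OOP would hit $5,011.40 > $5,000, so the cap limits the patient to $5,000 − $4,891.40 = $108.60. Insurer: $600 − $108.60 = $491.40.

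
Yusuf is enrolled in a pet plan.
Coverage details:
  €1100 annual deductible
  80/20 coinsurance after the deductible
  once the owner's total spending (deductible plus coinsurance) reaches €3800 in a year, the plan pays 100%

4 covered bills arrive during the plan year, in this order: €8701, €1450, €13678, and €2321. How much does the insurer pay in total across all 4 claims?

Bill 1, €8701: deductible takes €1100, €7601 remains; owner's 20% is €1520.20. Owner owes €2620.20 (running OOP €2620.20). Plan pays €8701 − €2620.20 = €6080.80.
Bill 2, €1450: deductible already satisfied, so owner's share is 20% × €1450 = €290. Cost to owner: €290. OOP to date €2910.20. Plan pays €1450 − €290 = €1160.
Bill 3, €13678: deductible already satisfied, so owner's share is 20% × €13678 = €2735.60. OOP would hit €5645.80 > €3800, so the cap limits the owner to €3800 − €2910.20 = €889.80. Plan pays €13678 − €889.80 = €12788.20.
Bill 4, €2321: deductible already satisfied, so owner's share is 20% × €2321 = €464.20. OOP would hit €4264.20 > €3800, so the cap limits the owner to €3800 − €3800 = €0. Insurer: €2321 − €0 = €2321.
Insurer total: €6080.80 + €1160 + €12788.20 + €2321 = €22350.

€22350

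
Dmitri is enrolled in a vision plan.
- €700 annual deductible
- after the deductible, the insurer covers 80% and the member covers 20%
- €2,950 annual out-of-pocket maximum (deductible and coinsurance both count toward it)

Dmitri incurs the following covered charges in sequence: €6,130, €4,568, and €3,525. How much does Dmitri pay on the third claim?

€250.40

#1 (€6,130): deductible takes €700, €5,430 remains; coinsurance €5,430 × 20% = €1,086. Member owes €1,786 (running OOP €1,786).
#2 (€4,568): deductible already satisfied, so member's share is 20% × €4,568 = €913.60. Member pays €913.60; OOP now €2,699.60.
#3 (€3,525): 20% coinsurance on €3,525 = €705. That would push OOP to €3,404.60, over the €2,950 cap, so member pays €2,950 − €2,699.60 = €250.40.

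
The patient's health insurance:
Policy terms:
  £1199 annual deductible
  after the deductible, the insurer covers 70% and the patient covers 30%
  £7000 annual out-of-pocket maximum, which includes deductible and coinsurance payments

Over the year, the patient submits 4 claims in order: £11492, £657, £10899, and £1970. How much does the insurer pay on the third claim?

£8383

Bill 1, £11492: £1199 finishes the deductible; £10293 goes to coinsurance; 30% of £10293 = £3087.90. Patient owes £4286.90 (running OOP £4286.90). Plan pays £11492 − £4286.90 = £7205.10.
Bill 2, £657: deductible met; 30% of £657 = £197.10. Patient pays £197.10; OOP now £4484. Plan pays £657 − £197.10 = £459.90.
Bill 3, £10899: deductible already satisfied, so patient's share is 30% × £10899 = £3269.70. OOP would hit £7753.70 > £7000, so the cap limits the patient to £7000 − £4484 = £2516. Insurer: £10899 − £2516 = £8383.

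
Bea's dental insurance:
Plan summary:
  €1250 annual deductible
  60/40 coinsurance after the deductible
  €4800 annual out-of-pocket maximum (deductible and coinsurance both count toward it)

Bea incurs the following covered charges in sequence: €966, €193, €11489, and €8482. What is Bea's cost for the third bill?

€3641

Claim 1 — €966: all of it applies to the deductible. Patient pays €966; OOP now €966.
Claim 2 — €193: fully absorbed by the deductible. Patient owes €193 (running OOP €1159).
Claim 3 — €11489: €91 finishes the deductible; €11398 goes to coinsurance; 40% of €11398 = €4559.20. Deductible plus coinsurance: €91 + €4559.20 = €4650.20. That would push OOP to €5809.20, over the €4800 cap, so patient pays €4800 − €1159 = €3641.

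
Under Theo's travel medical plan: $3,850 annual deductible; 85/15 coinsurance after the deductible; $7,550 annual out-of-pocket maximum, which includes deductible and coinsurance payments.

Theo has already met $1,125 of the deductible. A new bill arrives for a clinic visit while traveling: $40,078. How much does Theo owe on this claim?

$6,425

Deductible still to meet: $3,850 − $1,125 = $2,725.
That leaves $40,078 − $2,725 = $37,353 for coinsurance.
15% of $37,353 = $5,602.95 falls to the traveler.
Traveler responsibility before any cap: $2,725 + $5,602.95 = $8,327.95.
Adding $8,327.95 to the $1,125 already spent would give $9,452.95, which exceeds the $7,550 cap; the traveler pays just $7,550 − $1,125 = $6,425.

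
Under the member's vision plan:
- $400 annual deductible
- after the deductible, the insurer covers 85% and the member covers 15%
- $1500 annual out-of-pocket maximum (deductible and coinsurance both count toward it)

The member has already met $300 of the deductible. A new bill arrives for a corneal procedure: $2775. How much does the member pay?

Remaining deductible: $400 − $300 = $100.
That leaves $2775 − $100 = $2675 for coinsurance.
Coinsurance: $2675 × 15% = $401.25.
That puts the member's cost at $100 + $401.25 = $501.25 before any cap.
Total out-of-pocket so far would be $300 + $501.25 = $801.25, below the $1500 cap — no reduction.

$501.25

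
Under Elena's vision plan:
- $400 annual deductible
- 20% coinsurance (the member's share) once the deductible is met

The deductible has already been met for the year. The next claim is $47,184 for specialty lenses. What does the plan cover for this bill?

$37,747.20

With the deductible met, the entire $47,184 is subject to coinsurance.
Member's 20% share of $47,184 is $9,436.80.
The insurer covers the remainder: $47,184 − $9,436.80 = $37,747.20.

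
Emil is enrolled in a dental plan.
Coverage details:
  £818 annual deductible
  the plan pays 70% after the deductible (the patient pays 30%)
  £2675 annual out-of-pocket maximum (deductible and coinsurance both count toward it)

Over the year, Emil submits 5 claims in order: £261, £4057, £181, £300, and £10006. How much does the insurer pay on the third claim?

Claim 1 (£261): entire amount goes to the deductible. Patient pays £261; OOP now £261. Insurer: £261 − £261 = £0.
Claim 2 (£4057): £557 finishes the deductible; £3500 goes to coinsurance; coinsurance £3500 × 30% = £1050. Patient pays £1607; OOP now £1868. Plan pays £4057 − £1607 = £2450.
Claim 3 (£181): deductible already satisfied, so patient's share is 30% × £181 = £54.30. Cost to patient: £54.30. OOP to date £1922.30. Plan pays £181 − £54.30 = £126.70.

£126.70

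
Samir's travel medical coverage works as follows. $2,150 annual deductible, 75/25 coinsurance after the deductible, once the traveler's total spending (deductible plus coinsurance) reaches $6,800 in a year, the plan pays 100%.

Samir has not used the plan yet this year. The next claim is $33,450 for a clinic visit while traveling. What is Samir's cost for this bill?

$6,800

Nothing has been paid toward the $2,150 deductible, so the first $2,150 of this charge is applied there.
That leaves $33,450 − $2,150 = $31,300 for coinsurance.
Coinsurance: $31,300 × 25% = $7,825.
That puts the traveler's cost at $2,150 + $7,825 = $9,975 before any cap.
That would bring total out-of-pocket to $9,975, past the $6,800 cap. The traveler is capped at $6,800 − $0 = $6,800 on this claim.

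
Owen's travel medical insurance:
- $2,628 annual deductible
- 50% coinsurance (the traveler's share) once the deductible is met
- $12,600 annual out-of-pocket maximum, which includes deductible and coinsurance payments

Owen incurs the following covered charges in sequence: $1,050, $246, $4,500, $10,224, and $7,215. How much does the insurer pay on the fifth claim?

Claim 1 — $1,050: all of it applies to the deductible. Traveler pays $1,050; OOP now $1,050. Plan pays $1,050 − $1,050 = $0.
Claim 2 — $246: all of it applies to the deductible. Cost to traveler: $246. OOP to date $1,296. Insurer: $246 − $246 = $0.
Claim 3 — $4,500: $1,332 to deductible, leaving $3,168; 50% of $3,168 = $1,584. Traveler pays $2,916; OOP now $4,212. Insurer: $4,500 − $2,916 = $1,584.
Claim 4 — $10,224: 50% coinsurance on $10,224 = $5,112. Traveler pays $5,112; OOP now $9,324. Plan pays $10,224 − $5,112 = $5,112.
Claim 5 — $7,215: deductible met; 50% of $7,215 = $3,607.50. That would push OOP to $12,931.50, over the $12,600 cap, so traveler pays $12,600 − $9,324 = $3,276. Insurer: $7,215 − $3,276 = $3,939.

$3,939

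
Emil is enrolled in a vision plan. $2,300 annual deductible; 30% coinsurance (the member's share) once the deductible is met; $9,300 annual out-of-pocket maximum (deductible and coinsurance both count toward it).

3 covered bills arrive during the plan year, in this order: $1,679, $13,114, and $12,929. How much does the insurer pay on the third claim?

Bill 1, $1,679: all of it applies to the deductible. Member pays $1,679; OOP now $1,679. Insurer: $1,679 − $1,679 = $0.
Bill 2, $13,114: $621 finishes the deductible; $12,493 goes to coinsurance; member's 30% is $3,747.90. Member pays $4,368.90; OOP now $6,047.90. Plan pays $13,114 − $4,368.90 = $8,745.10.
Bill 3, $12,929: 30% coinsurance on $12,929 = $3,878.70. OOP would hit $9,926.60 > $9,300, so the cap limits the member to $9,300 − $6,047.90 = $3,252.10. Insurer: $12,929 − $3,252.10 = $9,676.90.

$9,676.90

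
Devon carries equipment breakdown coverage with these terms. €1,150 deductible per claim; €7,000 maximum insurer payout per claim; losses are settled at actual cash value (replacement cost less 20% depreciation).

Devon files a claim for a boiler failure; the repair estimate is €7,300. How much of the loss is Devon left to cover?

Actual cash value after 20% depreciation: €7,300 × 80% = €5,840.
Subtract the deductible: €5,840 − €1,150 = €4,690.
€4,690 ≤ €7,000, so the limit doesn't bind; insurer pays €4,690.
Business owner's share is the uncovered remainder: €7,300 − €4,690 = €2,610.

€2,610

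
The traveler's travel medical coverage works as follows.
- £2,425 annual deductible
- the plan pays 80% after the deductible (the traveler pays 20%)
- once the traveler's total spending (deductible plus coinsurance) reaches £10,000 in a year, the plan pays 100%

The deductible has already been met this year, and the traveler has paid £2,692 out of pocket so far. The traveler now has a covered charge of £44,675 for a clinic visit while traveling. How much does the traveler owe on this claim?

£7,308

With the deductible met, the entire £44,675 is subject to coinsurance.
20% of £44,675 = £8,935 falls to the traveler.
That would bring total out-of-pocket to £11,627, past the £10,000 cap. The traveler is capped at £10,000 − £2,692 = £7,308 on this claim.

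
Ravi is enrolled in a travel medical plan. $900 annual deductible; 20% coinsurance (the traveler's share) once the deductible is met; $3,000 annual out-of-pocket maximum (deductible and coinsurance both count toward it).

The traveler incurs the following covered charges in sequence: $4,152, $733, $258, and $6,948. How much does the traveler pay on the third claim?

#1 ($4,152): $900 to deductible, leaving $3,252; 20% of $3,252 = $650.40. Traveler pays $1,550.40; OOP now $1,550.40.
#2 ($733): 20% coinsurance on $733 = $146.60. Cost to traveler: $146.60. OOP to date $1,697.
#3 ($258): 20% coinsurance on $258 = $51.60. Traveler pays $51.60; OOP now $1,748.60.

$51.60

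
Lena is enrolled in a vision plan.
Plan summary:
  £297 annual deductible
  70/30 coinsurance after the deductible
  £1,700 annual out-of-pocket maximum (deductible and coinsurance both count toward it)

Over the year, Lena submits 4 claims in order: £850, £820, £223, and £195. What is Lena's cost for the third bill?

#1 (£850): £297 finishes the deductible; £553 goes to coinsurance; member's 30% is £165.90. Member owes £462.90 (running OOP £462.90).
#2 (£820): 30% coinsurance on £820 = £246. Member pays £246; OOP now £708.90.
#3 (£223): deductible met; 30% of £223 = £66.90. Cost to member: £66.90. OOP to date £775.80.

£66.90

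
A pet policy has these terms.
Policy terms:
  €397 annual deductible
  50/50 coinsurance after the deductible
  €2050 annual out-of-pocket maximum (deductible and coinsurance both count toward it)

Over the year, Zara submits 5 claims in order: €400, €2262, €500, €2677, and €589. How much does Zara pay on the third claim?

€250

#1 (€400): €397 finishes the deductible; €3 goes to coinsurance; owner's 50% is €1.50. Owner pays €398.50; OOP now €398.50.
#2 (€2262): 50% coinsurance on €2262 = €1131. Owner pays €1131; OOP now €1529.50.
#3 (€500): deductible met; 50% of €500 = €250. Owner owes €250 (running OOP €1779.50).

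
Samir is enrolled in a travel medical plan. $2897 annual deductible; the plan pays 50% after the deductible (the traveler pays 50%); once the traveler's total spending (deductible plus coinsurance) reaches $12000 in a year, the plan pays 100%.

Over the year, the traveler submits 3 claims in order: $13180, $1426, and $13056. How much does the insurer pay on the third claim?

Claim 1 ($13180): $2897 finishes the deductible; $10283 goes to coinsurance; coinsurance $10283 × 50% = $5141.50. Traveler owes $8038.50 (running OOP $8038.50). Plan pays $13180 − $8038.50 = $5141.50.
Claim 2 ($1426): deductible met; 50% of $1426 = $713. Traveler owes $713 (running OOP $8751.50). Plan pays $1426 − $713 = $713.
Claim 3 ($13056): 50% coinsurance on $13056 = $6528. OOP would hit $15279.50 > $12000, so the cap limits the traveler to $12000 − $8751.50 = $3248.50. Insurer: $13056 − $3248.50 = $9807.50.

$9807.50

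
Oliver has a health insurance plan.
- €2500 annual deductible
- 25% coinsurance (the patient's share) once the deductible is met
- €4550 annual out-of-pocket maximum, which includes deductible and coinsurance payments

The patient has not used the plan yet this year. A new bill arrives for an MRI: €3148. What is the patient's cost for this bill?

€2662

Deductible not yet touched, so the first €2500 of the bill goes to the deductible.
After the €2500 deductible portion, €3148 − €2500 = €648 is subject to coinsurance.
Patient's 25% share of €648 is €162.
Patient responsibility before any cap: €2500 + €162 = €2662.
Cumulative spending €0 + €2662 = €2662 stays under the €4550 maximum.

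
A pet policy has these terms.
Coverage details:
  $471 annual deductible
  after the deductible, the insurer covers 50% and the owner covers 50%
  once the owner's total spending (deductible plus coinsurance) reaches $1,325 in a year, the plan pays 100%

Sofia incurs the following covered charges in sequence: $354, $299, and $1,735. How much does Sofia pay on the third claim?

$763

#1 ($354): fully absorbed by the deductible. Owner pays $354; OOP now $354.
#2 ($299): deductible takes $117, $182 remains; 50% of $182 = $91. Owner pays $208; OOP now $562.
#3 ($1,735): deductible met; 50% of $1,735 = $867.50. Adding that to $562 gives $1,429.50, past the $1,325 cap; owner pays only $1,325 − $562 = $763.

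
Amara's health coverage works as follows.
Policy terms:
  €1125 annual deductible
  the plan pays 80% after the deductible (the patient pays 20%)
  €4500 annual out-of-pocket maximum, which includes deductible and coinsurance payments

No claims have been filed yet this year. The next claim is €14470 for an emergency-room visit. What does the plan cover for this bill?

The full €1125 deductible is still open; €1125 of this bill applies to it.
That leaves €14470 − €1125 = €13345 for coinsurance.
20% of €13345 = €2669 falls to the patient.
Patient responsibility before any cap: €1125 + €2669 = €3794.
Total out-of-pocket so far would be €0 + €3794 = €3794, below the €4500 cap — no reduction.
The insurer covers the remainder: €14470 − €3794 = €10676.

€10676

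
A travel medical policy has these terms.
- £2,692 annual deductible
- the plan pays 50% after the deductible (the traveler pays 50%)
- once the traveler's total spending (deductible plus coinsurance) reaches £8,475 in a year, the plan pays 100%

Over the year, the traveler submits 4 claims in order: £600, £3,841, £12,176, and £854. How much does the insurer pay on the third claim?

£7,267.50

Bill 1, £600: all of it applies to the deductible. Cost to traveler: £600. OOP to date £600. Insurer: £600 − £600 = £0.
Bill 2, £3,841: £2,092 to deductible, leaving £1,749; coinsurance £1,749 × 50% = £874.50. Cost to traveler: £2,966.50. OOP to date £3,566.50. Plan pays £3,841 − £2,966.50 = £874.50.
Bill 3, £12,176: deductible already satisfied, so traveler's share is 50% × £12,176 = £6,088. Adding that to £3,566.50 gives £9,654.50, past the £8,475 cap; traveler pays only £8,475 − £3,566.50 = £4,908.50. Insurer: £12,176 − £4,908.50 = £7,267.50.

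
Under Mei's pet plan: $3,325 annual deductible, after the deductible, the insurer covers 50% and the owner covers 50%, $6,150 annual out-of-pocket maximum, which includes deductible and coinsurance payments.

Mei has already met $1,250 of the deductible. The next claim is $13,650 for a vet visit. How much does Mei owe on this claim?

$4,900

Deductible still to meet: $3,325 − $1,250 = $2,075.
That leaves $13,650 − $2,075 = $11,575 for coinsurance.
Coinsurance: $11,575 × 50% = $5,787.50.
That puts the owner's cost at $2,075 + $5,787.50 = $7,862.50 before any cap.
That would bring total out-of-pocket to $9,112.50, past the $6,150 cap. The owner is capped at $6,150 − $1,250 = $4,900 on this claim.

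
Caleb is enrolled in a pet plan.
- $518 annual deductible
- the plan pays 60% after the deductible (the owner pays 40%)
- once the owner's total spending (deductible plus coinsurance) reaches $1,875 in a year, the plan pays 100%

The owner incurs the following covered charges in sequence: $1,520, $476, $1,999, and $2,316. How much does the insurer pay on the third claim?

Bill 1, $1,520: $518 to deductible, leaving $1,002; coinsurance $1,002 × 40% = $400.80. Owner pays $918.80; OOP now $918.80. Plan pays $1,520 − $918.80 = $601.20.
Bill 2, $476: deductible met; 40% of $476 = $190.40. Cost to owner: $190.40. OOP to date $1,109.20. Plan pays $476 − $190.40 = $285.60.
Bill 3, $1,999: deductible already satisfied, so owner's share is 40% × $1,999 = $799.60. Adding that to $1,109.20 gives $1,908.80, past the $1,875 cap; owner pays only $1,875 − $1,109.20 = $765.80. Insurer: $1,999 − $765.80 = $1,233.20.

$1,233.20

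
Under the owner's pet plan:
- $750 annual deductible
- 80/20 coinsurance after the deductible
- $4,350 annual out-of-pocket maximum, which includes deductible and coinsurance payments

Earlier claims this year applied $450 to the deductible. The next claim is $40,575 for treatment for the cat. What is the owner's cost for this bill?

Deductible still to meet: $750 − $450 = $300.
That leaves $40,575 − $300 = $40,275 for coinsurance.
20% of $40,275 = $8,055 falls to the owner.
Owner responsibility before any cap: $300 + $8,055 = $8,355.
Adding $8,355 to the $450 already spent would give $8,805, which exceeds the $4,350 cap; the owner pays just $4,350 − $450 = $3,900.

$3,900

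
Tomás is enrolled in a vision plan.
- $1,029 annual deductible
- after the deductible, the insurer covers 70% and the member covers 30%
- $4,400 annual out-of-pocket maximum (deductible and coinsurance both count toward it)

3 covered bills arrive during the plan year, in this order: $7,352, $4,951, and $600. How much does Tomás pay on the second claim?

#1 ($7,352): $1,029 finishes the deductible; $6,323 goes to coinsurance; coinsurance $6,323 × 30% = $1,896.90. Member pays $2,925.90; OOP now $2,925.90.
#2 ($4,951): deductible met; 30% of $4,951 = $1,485.30. That would push OOP to $4,411.20, over the $4,400 cap, so member pays $4,400 − $2,925.90 = $1,474.10.

$1,474.10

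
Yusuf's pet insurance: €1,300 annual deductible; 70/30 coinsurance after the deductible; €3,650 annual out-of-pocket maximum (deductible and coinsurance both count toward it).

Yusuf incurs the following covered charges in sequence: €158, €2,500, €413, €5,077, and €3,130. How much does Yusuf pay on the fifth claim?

€295.60

#1 (€158): entire amount goes to the deductible. Owner pays €158; OOP now €158.
#2 (€2,500): €1,142 finishes the deductible; €1,358 goes to coinsurance; 30% of €1,358 = €407.40. Cost to owner: €1,549.40. OOP to date €1,707.40.
#3 (€413): deductible already satisfied, so owner's share is 30% × €413 = €123.90. Owner owes €123.90 (running OOP €1,831.30).
#4 (€5,077): deductible met; 30% of €5,077 = €1,523.10. Owner owes €1,523.10 (running OOP €3,354.40).
#5 (€3,130): deductible met; 30% of €3,130 = €939. Adding that to €3,354.40 gives €4,293.40, past the €3,650 cap; owner pays only €3,650 − €3,354.40 = €295.60.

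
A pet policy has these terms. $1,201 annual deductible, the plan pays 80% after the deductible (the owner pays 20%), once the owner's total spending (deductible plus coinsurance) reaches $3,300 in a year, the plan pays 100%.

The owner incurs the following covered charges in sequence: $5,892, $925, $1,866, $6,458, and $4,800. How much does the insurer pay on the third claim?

$1,492.80

Bill 1, $5,892: $1,201 finishes the deductible; $4,691 goes to coinsurance; owner's 20% is $938.20. Owner pays $2,139.20; OOP now $2,139.20. Plan pays $5,892 − $2,139.20 = $3,752.80.
Bill 2, $925: deductible already satisfied, so owner's share is 20% × $925 = $185. Owner pays $185; OOP now $2,324.20. Insurer: $925 − $185 = $740.
Bill 3, $1,866: 20% coinsurance on $1,866 = $373.20. Owner pays $373.20; OOP now $2,697.40. Insurer: $1,866 − $373.20 = $1,492.80.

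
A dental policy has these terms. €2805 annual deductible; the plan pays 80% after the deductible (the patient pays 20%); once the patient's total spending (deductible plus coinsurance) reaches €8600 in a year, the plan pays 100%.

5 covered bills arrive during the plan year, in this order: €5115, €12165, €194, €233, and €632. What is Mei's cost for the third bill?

Claim 1 — €5115: deductible takes €2805, €2310 remains; coinsurance €2310 × 20% = €462. Patient owes €3267 (running OOP €3267).
Claim 2 — €12165: deductible already satisfied, so patient's share is 20% × €12165 = €2433. Patient owes €2433 (running OOP €5700).
Claim 3 — €194: deductible already satisfied, so patient's share is 20% × €194 = €38.80. Cost to patient: €38.80. OOP to date €5738.80.

€38.80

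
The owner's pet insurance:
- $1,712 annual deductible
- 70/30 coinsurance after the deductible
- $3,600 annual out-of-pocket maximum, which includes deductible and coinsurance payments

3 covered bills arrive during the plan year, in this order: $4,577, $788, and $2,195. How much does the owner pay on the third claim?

Claim 1 — $4,577: $1,712 finishes the deductible; $2,865 goes to coinsurance; 30% of $2,865 = $859.50. Owner owes $2,571.50 (running OOP $2,571.50).
Claim 2 — $788: 30% coinsurance on $788 = $236.40. Owner pays $236.40; OOP now $2,807.90.
Claim 3 — $2,195: deductible met; 30% of $2,195 = $658.50. Owner pays $658.50; OOP now $3,466.40.

$658.50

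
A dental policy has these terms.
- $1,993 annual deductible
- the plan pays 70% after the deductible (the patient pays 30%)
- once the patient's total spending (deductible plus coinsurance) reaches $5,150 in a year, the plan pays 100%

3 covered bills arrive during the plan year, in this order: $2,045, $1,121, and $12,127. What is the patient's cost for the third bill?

$2,805.10

Bill 1, $2,045: deductible takes $1,993, $52 remains; 30% of $52 = $15.60. Patient owes $2,008.60 (running OOP $2,008.60).
Bill 2, $1,121: 30% coinsurance on $1,121 = $336.30. Patient pays $336.30; OOP now $2,344.90.
Bill 3, $12,127: deductible met; 30% of $12,127 = $3,638.10. OOP would hit $5,983 > $5,150, so the cap limits the patient to $5,150 − $2,344.90 = $2,805.10.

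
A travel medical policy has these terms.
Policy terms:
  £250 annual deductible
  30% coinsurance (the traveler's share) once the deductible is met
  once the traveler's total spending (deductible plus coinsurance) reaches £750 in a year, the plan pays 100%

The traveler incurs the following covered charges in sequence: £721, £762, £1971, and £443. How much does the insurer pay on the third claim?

£1840.90

Bill 1, £721: £250 to deductible, leaving £471; coinsurance £471 × 30% = £141.30. Traveler pays £391.30; OOP now £391.30. Insurer: £721 − £391.30 = £329.70.
Bill 2, £762: deductible met; 30% of £762 = £228.60. Cost to traveler: £228.60. OOP to date £619.90. Plan pays £762 − £228.60 = £533.40.
Bill 3, £1971: 30% coinsurance on £1971 = £591.30. That would push OOP to £1211.20, over the £750 cap, so traveler pays £750 − £619.90 = £130.10. Plan pays £1971 − £130.10 = £1840.90.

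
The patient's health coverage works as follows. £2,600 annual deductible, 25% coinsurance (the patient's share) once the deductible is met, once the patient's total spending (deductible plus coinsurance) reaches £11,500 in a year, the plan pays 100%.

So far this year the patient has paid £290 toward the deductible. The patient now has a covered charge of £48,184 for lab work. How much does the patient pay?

£11,210

Deductible still to meet: £2,600 − £290 = £2,310.
That leaves £48,184 − £2,310 = £45,874 for coinsurance.
Coinsurance: £45,874 × 25% = £11,468.50.
Patient responsibility before any cap: £2,310 + £11,468.50 = £13,778.50.
Year-to-date out-of-pocket would reach £290 + £13,778.50 = £14,068.50, above the £11,500 maximum, so the patient pays only £11,500 − £290 = £11,210.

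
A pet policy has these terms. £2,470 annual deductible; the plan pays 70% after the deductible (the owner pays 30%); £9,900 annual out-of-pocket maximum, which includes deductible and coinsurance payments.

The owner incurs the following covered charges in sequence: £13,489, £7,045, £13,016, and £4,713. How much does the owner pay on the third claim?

Claim 1 (£13,489): £2,470 to deductible, leaving £11,019; owner's 30% is £3,305.70. Owner pays £5,775.70; OOP now £5,775.70.
Claim 2 (£7,045): 30% coinsurance on £7,045 = £2,113.50. Owner pays £2,113.50; OOP now £7,889.20.
Claim 3 (£13,016): 30% coinsurance on £13,016 = £3,904.80. That would push OOP to £11,794, over the £9,900 cap, so owner pays £9,900 − £7,889.20 = £2,010.80.

£2,010.80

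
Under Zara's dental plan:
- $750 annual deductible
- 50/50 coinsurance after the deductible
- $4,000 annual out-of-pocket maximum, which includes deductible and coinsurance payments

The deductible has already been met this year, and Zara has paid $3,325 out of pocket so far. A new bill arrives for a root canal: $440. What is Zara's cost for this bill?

$220

The deductible is already satisfied, so the full bill goes to coinsurance.
50% of $440 = $220 falls to the patient.
Cumulative spending $3,325 + $220 = $3,545 stays under the $4,000 maximum.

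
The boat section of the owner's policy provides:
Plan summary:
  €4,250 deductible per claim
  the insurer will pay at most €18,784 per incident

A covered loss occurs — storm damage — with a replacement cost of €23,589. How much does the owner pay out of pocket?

€4,805

Subtract the deductible: €23,589 − €4,250 = €19,339.
The €18,784 per-incident cap binds; insurer pays €18,784.
The owner bears the rest of the original loss: €23,589 − €18,784 = €4,805.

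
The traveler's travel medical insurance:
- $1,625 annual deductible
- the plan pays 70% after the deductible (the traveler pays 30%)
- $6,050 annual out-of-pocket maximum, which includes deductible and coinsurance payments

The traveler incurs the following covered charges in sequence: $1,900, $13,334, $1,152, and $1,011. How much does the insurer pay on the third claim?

Bill 1, $1,900: $1,625 finishes the deductible; $275 goes to coinsurance; 30% of $275 = $82.50. Traveler owes $1,707.50 (running OOP $1,707.50). Plan pays $1,900 − $1,707.50 = $192.50.
Bill 2, $13,334: deductible already satisfied, so traveler's share is 30% × $13,334 = $4,000.20. Traveler owes $4,000.20 (running OOP $5,707.70). Plan pays $13,334 − $4,000.20 = $9,333.80.
Bill 3, $1,152: 30% coinsurance on $1,152 = $345.60. Adding that to $5,707.70 gives $6,053.30, past the $6,050 cap; traveler pays only $6,050 − $5,707.70 = $342.30. Insurer: $1,152 − $342.30 = $809.70.

$809.70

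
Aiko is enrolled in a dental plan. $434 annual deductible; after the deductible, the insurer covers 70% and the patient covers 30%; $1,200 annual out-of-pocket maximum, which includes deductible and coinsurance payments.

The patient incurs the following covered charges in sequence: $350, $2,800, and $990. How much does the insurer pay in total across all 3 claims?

$2,940

#1 ($350): entire amount goes to the deductible. Patient pays $350; OOP now $350. Plan pays $350 − $350 = $0.
#2 ($2,800): $84 finishes the deductible; $2,716 goes to coinsurance; coinsurance $2,716 × 30% = $814.80. Deductible plus coinsurance: $84 + $814.80 = $898.80. That would push OOP to $1,248.80, over the $1,200 cap, so patient pays $1,200 − $350 = $850. Insurer: $2,800 − $850 = $1,950.
#3 ($990): deductible met; 30% of $990 = $297. That would push OOP to $1,497, over the $1,200 cap, so patient pays $1,200 − $1,200 = $0. Plan pays $990 − $0 = $990.
Insurer total: $0 + $1,950 + $990 = $2,940.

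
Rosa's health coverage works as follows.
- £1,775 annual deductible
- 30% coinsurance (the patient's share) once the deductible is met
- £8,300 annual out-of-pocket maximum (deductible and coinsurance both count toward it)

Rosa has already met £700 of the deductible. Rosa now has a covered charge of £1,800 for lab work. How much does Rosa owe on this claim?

Remaining deductible: £1,775 − £700 = £1,075.
That leaves £1,800 − £1,075 = £725 for coinsurance.
30% of £725 = £217.50 falls to the patient.
So the patient owes £1,075 + £217.50 = £1,292.50 before any cap.
Year-to-date out-of-pocket becomes £700 + £1,292.50 = £1,992.50, still under the £8,300 maximum, so no cap applies.

£1,292.50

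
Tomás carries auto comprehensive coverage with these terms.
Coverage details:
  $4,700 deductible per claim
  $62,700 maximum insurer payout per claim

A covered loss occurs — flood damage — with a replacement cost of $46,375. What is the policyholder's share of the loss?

After the deductible, $46,375 − $4,700 = $41,675 remains.
$41,675 is within the $62,700 limit, so the insurer pays $41,675.
Policyholder's share is the uncovered remainder: $46,375 − $41,675 = $4,700.

$4,700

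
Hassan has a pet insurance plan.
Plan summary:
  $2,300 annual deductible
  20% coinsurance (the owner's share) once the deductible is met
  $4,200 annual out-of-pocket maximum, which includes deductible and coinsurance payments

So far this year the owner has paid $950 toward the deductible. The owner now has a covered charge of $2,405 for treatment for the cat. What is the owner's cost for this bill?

$1,561

Deductible still to meet: $2,300 − $950 = $1,350.
After the $1,350 deductible portion, $2,405 − $1,350 = $1,055 is subject to coinsurance.
20% of $1,055 = $211 falls to the owner.
So the owner owes $1,350 + $211 = $1,561 before any cap.
Year-to-date out-of-pocket becomes $950 + $1,561 = $2,511, still under the $4,200 maximum, so no cap applies.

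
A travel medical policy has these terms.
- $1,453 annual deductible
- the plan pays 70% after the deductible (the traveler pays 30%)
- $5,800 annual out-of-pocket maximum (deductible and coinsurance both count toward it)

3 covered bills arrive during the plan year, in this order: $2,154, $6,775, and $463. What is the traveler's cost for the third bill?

#1 ($2,154): $1,453 finishes the deductible; $701 goes to coinsurance; traveler's 30% is $210.30. Cost to traveler: $1,663.30. OOP to date $1,663.30.
#2 ($6,775): deductible already satisfied, so traveler's share is 30% × $6,775 = $2,032.50. Cost to traveler: $2,032.50. OOP to date $3,695.80.
#3 ($463): 30% coinsurance on $463 = $138.90. Traveler pays $138.90; OOP now $3,834.70.

$138.90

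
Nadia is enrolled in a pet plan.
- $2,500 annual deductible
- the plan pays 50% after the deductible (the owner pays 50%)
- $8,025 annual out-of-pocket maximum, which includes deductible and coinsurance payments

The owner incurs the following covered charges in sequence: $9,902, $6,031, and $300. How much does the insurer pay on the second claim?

$4,207

Claim 1 ($9,902): $2,500 finishes the deductible; $7,402 goes to coinsurance; 50% of $7,402 = $3,701. Owner pays $6,201; OOP now $6,201. Plan pays $9,902 − $6,201 = $3,701.
Claim 2 ($6,031): deductible met; 50% of $6,031 = $3,015.50. Adding that to $6,201 gives $9,216.50, past the $8,025 cap; owner pays only $8,025 − $6,201 = $1,824. Insurer: $6,031 − $1,824 = $4,207.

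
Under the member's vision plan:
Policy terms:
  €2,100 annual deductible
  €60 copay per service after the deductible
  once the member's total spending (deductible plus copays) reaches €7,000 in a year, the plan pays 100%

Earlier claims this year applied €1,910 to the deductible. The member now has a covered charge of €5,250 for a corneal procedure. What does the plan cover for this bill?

€5,000

Remaining deductible: €2,100 − €1,910 = €190.
That leaves €5,250 − €190 = €5,060 for the copay.
Copay on this service: €60.
So the member owes €190 + €60 = €250 before any cap.
Year-to-date out-of-pocket becomes €1,910 + €250 = €2,160, still under the €7,000 maximum, so no cap applies.
Insurer pays the balance: €5,250 − €250 = €5,000.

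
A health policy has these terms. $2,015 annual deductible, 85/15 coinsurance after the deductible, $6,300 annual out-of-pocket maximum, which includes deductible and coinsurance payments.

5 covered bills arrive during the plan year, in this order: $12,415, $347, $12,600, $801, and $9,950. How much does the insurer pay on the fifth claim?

$9,287.20

Claim 1 — $12,415: deductible takes $2,015, $10,400 remains; coinsurance $10,400 × 15% = $1,560. Patient owes $3,575 (running OOP $3,575). Plan pays $12,415 − $3,575 = $8,840.
Claim 2 — $347: 15% coinsurance on $347 = $52.05. Patient pays $52.05; OOP now $3,627.05. Plan pays $347 − $52.05 = $294.95.
Claim 3 — $12,600: deductible met; 15% of $12,600 = $1,890. Patient pays $1,890; OOP now $5,517.05. Insurer: $12,600 − $1,890 = $10,710.
Claim 4 — $801: deductible already satisfied, so patient's share is 15% × $801 = $120.15. Patient pays $120.15; OOP now $5,637.20. Insurer: $801 − $120.15 = $680.85.
Claim 5 — $9,950: deductible already satisfied, so patient's share is 15% × $9,950 = $1,492.50. OOP would hit $7,129.70 > $6,300, so the cap limits the patient to $6,300 − $5,637.20 = $662.80. Insurer: $9,950 − $662.80 = $9,287.20.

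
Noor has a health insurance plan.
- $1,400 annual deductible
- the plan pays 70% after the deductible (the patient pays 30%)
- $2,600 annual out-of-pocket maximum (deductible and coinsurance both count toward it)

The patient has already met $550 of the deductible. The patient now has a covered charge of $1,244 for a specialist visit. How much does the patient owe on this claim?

Remaining deductible: $1,400 − $550 = $850.
After the $850 deductible portion, $1,244 − $850 = $394 is subject to coinsurance.
Patient's 30% share of $394 is $118.20.
That puts the patient's cost at $850 + $118.20 = $968.20 before any cap.
Cumulative spending $550 + $968.20 = $1,518.20 stays under the $2,600 maximum.

$968.20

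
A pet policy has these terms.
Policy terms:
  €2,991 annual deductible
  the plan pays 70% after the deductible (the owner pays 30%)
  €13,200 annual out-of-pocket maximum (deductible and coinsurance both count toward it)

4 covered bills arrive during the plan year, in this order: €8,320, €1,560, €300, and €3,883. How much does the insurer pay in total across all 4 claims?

€7,750.40

Claim 1 — €8,320: €2,991 finishes the deductible; €5,329 goes to coinsurance; 30% of €5,329 = €1,598.70. Owner owes €4,589.70 (running OOP €4,589.70). Insurer: €8,320 − €4,589.70 = €3,730.30.
Claim 2 — €1,560: deductible already satisfied, so owner's share is 30% × €1,560 = €468. Owner owes €468 (running OOP €5,057.70). Insurer: €1,560 − €468 = €1,092.
Claim 3 — €300: deductible already satisfied, so owner's share is 30% × €300 = €90. Owner owes €90 (running OOP €5,147.70). Plan pays €300 − €90 = €210.
Claim 4 — €3,883: deductible met; 30% of €3,883 = €1,164.90. Cost to owner: €1,164.90. OOP to date €6,312.60. Plan pays €3,883 − €1,164.90 = €2,718.10.
Insurer total: €3,730.30 + €1,092 + €210 + €2,718.10 = €7,750.40.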